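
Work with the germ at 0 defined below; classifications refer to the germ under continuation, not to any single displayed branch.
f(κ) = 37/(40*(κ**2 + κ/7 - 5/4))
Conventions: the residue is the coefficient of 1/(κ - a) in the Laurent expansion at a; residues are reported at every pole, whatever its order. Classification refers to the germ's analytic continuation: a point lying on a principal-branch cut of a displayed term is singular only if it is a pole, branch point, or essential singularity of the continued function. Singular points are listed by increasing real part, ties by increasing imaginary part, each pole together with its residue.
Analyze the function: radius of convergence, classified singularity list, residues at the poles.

Radius of convergence at 0: -1/14 + (1/14)*sqrt(246).
At -1/14 - (1/14)*sqrt(246): a pole of order 1; residue -(259/9840)*sqrt(246).
At -1/14 + (1/14)*sqrt(246): a pole of order 1; residue (259/9840)*sqrt(246).

Denominator factor (κ**2 + κ/7 - 5/4): discriminant 246/49, real irrational roots -1/14 + (1/14)*sqrt(246) and -1/14 - (1/14)*sqrt(246); poles of order 1, moduli -1/14 + (1/14)*sqrt(246) and 1/14 + (1/14)*sqrt(246).
The radius of convergence is the smallest modulus among the singular points: -1/14 + (1/14)*sqrt(246).
The factor κ**2 + κ/7 - 5/4 splits as (κ - a)(κ - a') with a = -1/14 - (1/14)*sqrt(246), a' = -1/14 + (1/14)*sqrt(246). At the order-1 pole a set g(κ) = (κ - a)*f(κ) = [37/40] / (κ - a').
Simple pole: residue = g(a) at a = -1/14 - (1/14)*sqrt(246), which is -(259/9840)*sqrt(246).
The factor κ**2 + κ/7 - 5/4 splits as (κ - a)(κ - a') with a = -1/14 + (1/14)*sqrt(246), a' = -1/14 - (1/14)*sqrt(246). At the order-1 pole a set g(κ) = (κ - a)*f(κ) = [37/40] / (κ - a').
Simple pole: residue = g(a) at a = -1/14 + (1/14)*sqrt(246), which is (259/9840)*sqrt(246).
List the singular points by increasing real part (a conjugate pair: the negative imaginary part first).


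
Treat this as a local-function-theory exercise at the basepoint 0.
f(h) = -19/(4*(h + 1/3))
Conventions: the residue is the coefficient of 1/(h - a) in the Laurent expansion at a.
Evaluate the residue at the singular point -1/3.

The residue is -19/4.

At the order-1 pole -1/3 set g(h) = (h - (-1/3))*f(h) = -19/4.
Simple pole: residue = g(a) at a = -1/3, which is -19/4.


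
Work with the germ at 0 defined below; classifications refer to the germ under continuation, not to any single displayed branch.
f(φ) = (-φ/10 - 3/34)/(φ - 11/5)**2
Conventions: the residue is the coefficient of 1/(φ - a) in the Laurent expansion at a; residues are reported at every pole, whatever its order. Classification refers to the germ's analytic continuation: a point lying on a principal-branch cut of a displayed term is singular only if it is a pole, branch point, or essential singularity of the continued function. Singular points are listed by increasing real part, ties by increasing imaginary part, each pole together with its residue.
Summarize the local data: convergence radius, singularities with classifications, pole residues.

Denominator factor (φ - 11/5)^2: pole of order 2 at 11/5, modulus 11/5.
The radius of convergence is the smallest modulus among the singular points: 11/5.
At the order-2 pole 11/5 set g(φ) = (φ - (11/5))^2*f(φ) = -φ/10 - 3/34.
Order-2 pole: residue = g'(a); g'(11/5) = -1/10, so the residue is -1/10.

Radius of convergence at 0: 11/5.
At 11/5: a pole of order 2; residue -1/10.


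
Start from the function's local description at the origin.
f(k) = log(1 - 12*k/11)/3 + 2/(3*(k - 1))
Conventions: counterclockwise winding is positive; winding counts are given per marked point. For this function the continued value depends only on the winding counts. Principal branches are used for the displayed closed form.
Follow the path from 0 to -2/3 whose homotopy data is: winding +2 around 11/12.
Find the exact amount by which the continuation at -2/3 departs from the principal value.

Continued minus principal equals (4/3)*pi*i.

The rational part is single-valued and drops out of the difference; each branch term changes only by its own monodromy.
(1/3)*log(1 - k/(11/12)): each positive loop around 11/12 adds 2*pi*i to the log, so winding +2 contributes (1/3)*(2)*2*pi*i = (4/3)*pi*i.
Summing the contributions at k = -2/3 gives (4/3)*pi*i.


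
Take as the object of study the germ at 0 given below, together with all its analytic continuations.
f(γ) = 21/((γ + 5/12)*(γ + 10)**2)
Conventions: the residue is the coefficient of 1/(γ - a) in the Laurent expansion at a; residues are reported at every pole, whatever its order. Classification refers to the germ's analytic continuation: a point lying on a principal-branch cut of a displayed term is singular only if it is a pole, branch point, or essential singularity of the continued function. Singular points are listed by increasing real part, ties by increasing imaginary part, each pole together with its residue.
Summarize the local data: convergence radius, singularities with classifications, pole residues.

Denominator factor (γ + 10)^2: pole of order 2 at -10, modulus 10.
Denominator factor (γ + 5/12): pole of order 1 at -5/12, modulus 5/12.
The radius of convergence is the smallest modulus among the singular points: 5/12.
At the order-2 pole -10 set g(γ) = (γ - (-10))^2*f(γ) = 21/(γ + 5/12).
Order-2 pole: residue = g'(a); g'(-10) = -3024/13225, so the residue is -3024/13225.
At the order-1 pole -5/12 set g(γ) = (γ - (-5/12))*f(γ) = 21/(γ + 10)**2.
Simple pole: residue = g(a) at a = -5/12, which is 3024/13225.
List the singular points by increasing real part (a conjugate pair: the negative imaginary part first).

Radius of convergence at 0: 5/12.
At -10: a pole of order 2; residue -3024/13225.
At -5/12: a pole of order 1; residue 3024/13225.


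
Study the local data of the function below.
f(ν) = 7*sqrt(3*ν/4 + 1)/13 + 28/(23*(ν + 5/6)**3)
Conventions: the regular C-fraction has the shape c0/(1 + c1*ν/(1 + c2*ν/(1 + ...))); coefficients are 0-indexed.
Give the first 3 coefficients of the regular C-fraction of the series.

The regular C-fraction coefficients are [98749/37375, 1574283/564280, -195012886617/592224274160].

Taylor coefficients (expand at 0): a_0 = 98749/37375, a_1 = -11019981/1495000, a_2 = 2169268227/119600000.
c0 = a_0 = 98749/37375. Peel one level at a time: if S = 1 + c*ν/S' with S'(0) = 1, then c is the ν-coefficient of S and S' = c*ν/(S - 1).
S_1 = c0/f = 1 + (1574283/564280)*ν + (585038659851/636823836800)*ν^2 + ...; c1 = 1574283/564280.
S_2 = c1*ν/(S_1 - 1) = 1 + (-195012886617/592224274160)*ν + ...; c2 = -195012886617/592224274160.


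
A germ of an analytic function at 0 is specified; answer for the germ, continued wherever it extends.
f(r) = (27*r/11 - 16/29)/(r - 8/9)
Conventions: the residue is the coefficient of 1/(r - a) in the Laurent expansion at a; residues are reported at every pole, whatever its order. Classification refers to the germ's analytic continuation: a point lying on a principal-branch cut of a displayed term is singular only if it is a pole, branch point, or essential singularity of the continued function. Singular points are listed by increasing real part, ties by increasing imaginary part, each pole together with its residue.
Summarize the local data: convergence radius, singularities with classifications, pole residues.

Denominator factor (r - 8/9): pole of order 1 at 8/9, modulus 8/9.
The radius of convergence is the smallest modulus among the singular points: 8/9.
At the order-1 pole 8/9 set g(r) = (r - (8/9))*f(r) = 27*r/11 - 16/29.
Simple pole: residue = g(a) at a = 8/9, which is 520/319.

Radius of convergence at 0: 8/9.
At 8/9: a pole of order 1; residue 520/319.


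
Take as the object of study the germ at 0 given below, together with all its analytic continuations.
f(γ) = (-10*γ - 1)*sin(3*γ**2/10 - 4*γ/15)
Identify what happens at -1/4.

The point is a regular point.

There is no denominator, hence no pole anywhere.
The factor sin(3*γ**2/10 - 4*γ/15) is entire.
So the germ continues analytically to -1/4.


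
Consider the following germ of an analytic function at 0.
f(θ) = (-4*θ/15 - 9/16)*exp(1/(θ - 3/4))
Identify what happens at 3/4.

The point is an essential singularity.

The exponent 1/(θ - (3/4)) has a pole at 3/4, so exp(1/(θ - (3/4))) takes every nonzero value near it: an essential singularity (not a pole of any order).


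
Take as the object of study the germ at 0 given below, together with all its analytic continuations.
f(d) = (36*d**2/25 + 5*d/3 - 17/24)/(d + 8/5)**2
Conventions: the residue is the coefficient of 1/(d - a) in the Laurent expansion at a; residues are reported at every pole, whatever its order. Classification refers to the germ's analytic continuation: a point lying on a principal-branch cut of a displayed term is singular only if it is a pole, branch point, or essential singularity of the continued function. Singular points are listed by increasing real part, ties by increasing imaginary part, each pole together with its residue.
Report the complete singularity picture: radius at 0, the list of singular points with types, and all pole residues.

Radius of convergence at 0: 8/5.
At -8/5: a pole of order 2; residue -1103/375.

Denominator factor (d + 8/5)^2: pole of order 2 at -8/5, modulus 8/5.
The radius of convergence is the smallest modulus among the singular points: 8/5.
At the order-2 pole -8/5 set g(d) = (d - (-8/5))^2*f(d) = 36*d**2/25 + 5*d/3 - 17/24.
Order-2 pole: residue = g'(a); g'(-8/5) = -1103/375, so the residue is -1103/375.


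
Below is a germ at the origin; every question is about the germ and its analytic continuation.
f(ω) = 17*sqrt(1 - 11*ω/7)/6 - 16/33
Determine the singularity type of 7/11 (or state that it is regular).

The term (17/6)*sqrt(1 - ω/(7/11)) has argument 1 - 7/11/(7/11) = 0 at 7/11: a square-root (algebraic, two-sheeted) branch point; the remaining terms are analytic or single-valued there.

The point is an algebraic (square-root) branch point.


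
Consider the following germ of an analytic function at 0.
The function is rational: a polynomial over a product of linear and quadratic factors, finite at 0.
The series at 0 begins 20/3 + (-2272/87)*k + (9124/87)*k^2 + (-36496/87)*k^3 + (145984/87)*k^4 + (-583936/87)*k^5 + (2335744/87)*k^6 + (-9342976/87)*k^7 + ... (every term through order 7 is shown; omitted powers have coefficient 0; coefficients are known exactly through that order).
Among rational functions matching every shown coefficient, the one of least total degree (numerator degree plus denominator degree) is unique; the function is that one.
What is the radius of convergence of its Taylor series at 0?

No rational of total degree below 3 reproduces all 8 coefficients; solving the [2/1] Pade equations on them gives f(k) = (3*k**2/29 + 4*k/29 + 5/3)/(k + 1/4), whose expansion matches every shown term.
Denominator factor (k + 1/4): pole of order 1 at -1/4, modulus 1/4.
The radius of convergence is the smallest modulus among the singular points: 1/4.

The radius of convergence is 1/4.


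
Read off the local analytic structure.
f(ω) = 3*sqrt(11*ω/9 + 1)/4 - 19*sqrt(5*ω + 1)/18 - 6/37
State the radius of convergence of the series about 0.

Branch term (-19/18)*sqrt(1 - ω/(-1/5)): its argument vanishes at ω = -1/5, a square-root branch point, modulus 1/5.
Branch term (3/4)*sqrt(1 - ω/(-9/11)): its argument vanishes at ω = -9/11, a square-root branch point, modulus 9/11.
The radius of convergence is the smallest modulus among the singular points: 1/5.

The radius of convergence is 1/5.


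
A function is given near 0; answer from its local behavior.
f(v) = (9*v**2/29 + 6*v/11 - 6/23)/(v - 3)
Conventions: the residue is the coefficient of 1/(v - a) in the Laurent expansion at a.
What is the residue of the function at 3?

At the order-1 pole 3 set g(v) = (v - (3))*f(v) = 9*v**2/29 + 6*v/11 - 6/23.
Simple pole: residue = g(a) at a = 3, which is 30585/7337.

The residue is 30585/7337.


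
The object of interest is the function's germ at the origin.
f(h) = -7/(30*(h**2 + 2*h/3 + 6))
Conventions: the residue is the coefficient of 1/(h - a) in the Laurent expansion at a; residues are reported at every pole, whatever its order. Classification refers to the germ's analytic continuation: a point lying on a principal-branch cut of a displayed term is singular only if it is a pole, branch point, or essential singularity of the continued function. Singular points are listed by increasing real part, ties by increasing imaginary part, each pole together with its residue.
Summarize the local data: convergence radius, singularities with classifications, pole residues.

Denominator factor (h**2 + 2*h/3 + 6): discriminant -212/9, complex-conjugate roots (-1/3) + ((1/3)*sqrt(53))*i and (-1/3) - ((1/3)*sqrt(53))*i; poles of order 1, moduli sqrt(6) and sqrt(6).
The radius of convergence is the smallest modulus among the singular points: sqrt(6).
The factor h**2 + 2*h/3 + 6 splits as (h - a)(h - a') with a = (-1/3) - ((1/3)*sqrt(53))*i, a' = (-1/3) + ((1/3)*sqrt(53))*i. At the order-1 pole a set g(h) = (h - a)*f(h) = [-7/30] / (h - a').
Simple pole: residue = g(a) at a = (-1/3) - ((1/3)*sqrt(53))*i, which is -((7/1060)*sqrt(53))*i.
The factor h**2 + 2*h/3 + 6 splits as (h - a)(h - a') with a = (-1/3) + ((1/3)*sqrt(53))*i, a' = (-1/3) - ((1/3)*sqrt(53))*i. At the order-1 pole a set g(h) = (h - a)*f(h) = [-7/30] / (h - a').
Simple pole: residue = g(a) at a = (-1/3) + ((1/3)*sqrt(53))*i, which is ((7/1060)*sqrt(53))*i.
List the singular points by increasing real part (a conjugate pair: the negative imaginary part first).

Radius of convergence at 0: sqrt(6).
At (-1/3) - ((1/3)*sqrt(53))*i: a pole of order 1; residue -((7/1060)*sqrt(53))*i.
At (-1/3) + ((1/3)*sqrt(53))*i: a pole of order 1; residue ((7/1060)*sqrt(53))*i.


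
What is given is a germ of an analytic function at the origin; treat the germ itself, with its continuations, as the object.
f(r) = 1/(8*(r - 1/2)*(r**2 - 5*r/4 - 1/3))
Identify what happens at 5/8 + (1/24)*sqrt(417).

The denominator factor r**2 - 5*r/4 - 1/3 vanishes at 5/8 + (1/24)*sqrt(417) and appears to the power 1; the numerator there equals 1/8, nonzero, and no other factor vanishes.
Hence a pole whose order is the multiplicity, 1.

The point is a pole of order 1.


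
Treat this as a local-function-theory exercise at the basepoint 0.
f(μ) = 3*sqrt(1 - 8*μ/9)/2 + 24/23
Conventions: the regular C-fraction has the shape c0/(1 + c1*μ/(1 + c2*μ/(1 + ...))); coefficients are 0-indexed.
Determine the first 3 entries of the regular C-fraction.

The regular C-fraction coefficients are [117/46, 92/351, -170/351].

Taylor coefficients (expand at 0): a_0 = 117/46, a_1 = -2/3, a_2 = -4/27.
c0 = a_0 = 117/46. Peel one level at a time: if S = 1 + c*μ/S' with S'(0) = 1, then c is the μ-coefficient of S and S' = c*μ/(S - 1).
S_1 = c0/f = 1 + (92/351)*μ + (15640/123201)*μ^2 + ...; c1 = 92/351.
S_2 = c1*μ/(S_1 - 1) = 1 + (-170/351)*μ + ...; c2 = -170/351.


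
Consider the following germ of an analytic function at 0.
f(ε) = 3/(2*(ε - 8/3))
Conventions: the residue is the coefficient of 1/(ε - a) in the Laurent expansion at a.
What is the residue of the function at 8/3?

The residue is 3/2.

At the order-1 pole 8/3 set g(ε) = (ε - (8/3))*f(ε) = 3/2.
Simple pole: residue = g(a) at a = 8/3, which is 3/2.


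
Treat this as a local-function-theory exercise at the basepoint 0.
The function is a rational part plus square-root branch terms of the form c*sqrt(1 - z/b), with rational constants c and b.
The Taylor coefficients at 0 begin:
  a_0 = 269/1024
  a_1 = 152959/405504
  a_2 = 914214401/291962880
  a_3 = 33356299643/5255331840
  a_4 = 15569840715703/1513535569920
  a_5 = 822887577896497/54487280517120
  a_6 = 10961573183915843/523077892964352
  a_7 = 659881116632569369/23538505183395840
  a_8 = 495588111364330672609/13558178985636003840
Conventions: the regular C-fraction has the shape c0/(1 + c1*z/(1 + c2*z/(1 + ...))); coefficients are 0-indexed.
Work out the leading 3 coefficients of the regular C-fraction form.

Taylor coefficients (read off): a_0 = 269/1024, a_1 = 152959/405504, a_2 = 914214401/291962880.
c0 = a_0 = 269/1024. Peel one level at a time: if S = 1 + c*z/S' with S'(0) = 1, then c is the z-coefficient of S and S' = c*z/(S - 1).
S_1 = c0/f = 1 + (-152959/106524)*z + (-745743766313/75649083840)*z^2 + ...; c1 = -152959/106524.
S_2 = c1*z/(S_1 - 1) = 1 + (-745743766313/108625363440)*z + ...; c2 = -745743766313/108625363440.

The regular C-fraction coefficients are [269/1024, -152959/106524, -745743766313/108625363440].


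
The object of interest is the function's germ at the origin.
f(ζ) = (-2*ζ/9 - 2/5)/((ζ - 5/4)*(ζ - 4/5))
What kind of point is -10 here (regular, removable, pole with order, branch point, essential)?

Denominator factors: ζ - 4/5 = -54/5 at ζ = -10; ζ - 5/4 = -45/4 at ζ = -10 — none vanishes.
So the germ continues analytically to -10.

The point is a regular point.


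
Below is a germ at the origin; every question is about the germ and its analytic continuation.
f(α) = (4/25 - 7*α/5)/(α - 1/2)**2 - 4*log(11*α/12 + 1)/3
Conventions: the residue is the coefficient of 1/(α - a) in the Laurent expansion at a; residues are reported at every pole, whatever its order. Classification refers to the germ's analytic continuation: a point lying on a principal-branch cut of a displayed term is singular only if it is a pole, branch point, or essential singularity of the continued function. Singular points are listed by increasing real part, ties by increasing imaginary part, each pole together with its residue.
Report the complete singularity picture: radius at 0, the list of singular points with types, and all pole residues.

Radius of convergence at 0: 1/2.
At -12/11: a logarithmic branch point.
At 1/2: a pole of order 2; residue -7/5.

Denominator factor (α - 1/2)^2: pole of order 2 at 1/2, modulus 1/2.
Branch term (-4/3)*log(1 - α/(-12/11)): its argument vanishes at α = -12/11, a logarithmic branch point, modulus 12/11.
The radius of convergence is the smallest modulus among the singular points: 1/2.
The branch term is analytic at 1/2 and contributes nothing to the residue; only the rational part matters.
At the order-2 pole 1/2 set g(α) = (α - (1/2))^2*(rational part) = 4/25 - 7*α/5.
Order-2 pole: residue = g'(a); g'(1/2) = -7/5, so the residue is -7/5.
List the singular points by increasing real part (a conjugate pair: the negative imaginary part first).


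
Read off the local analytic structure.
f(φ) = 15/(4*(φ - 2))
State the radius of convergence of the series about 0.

The radius of convergence is 2.

Denominator factor (φ - 2): pole of order 1 at 2, modulus 2.
The radius of convergence is the smallest modulus among the singular points: 2.


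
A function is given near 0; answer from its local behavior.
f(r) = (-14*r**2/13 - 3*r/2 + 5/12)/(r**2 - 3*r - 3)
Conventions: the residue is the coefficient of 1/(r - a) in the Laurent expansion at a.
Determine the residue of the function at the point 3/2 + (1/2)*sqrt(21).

The residue is -123/52 - (773/1638)*sqrt(21).

The factor r**2 - 3*r - 3 splits as (r - a)(r - a') with a = 3/2 + (1/2)*sqrt(21), a' = 3/2 - (1/2)*sqrt(21). At the order-1 pole a set g(r) = (r - a)*f(r) = [-14*r**2/13 - 3*r/2 + 5/12] / (r - a').
Simple pole: residue = g(a) at a = 3/2 + (1/2)*sqrt(21), which is -123/52 - (773/1638)*sqrt(21).


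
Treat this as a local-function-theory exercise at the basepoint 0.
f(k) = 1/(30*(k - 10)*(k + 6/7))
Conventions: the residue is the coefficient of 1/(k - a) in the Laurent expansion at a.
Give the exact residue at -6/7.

At the order-1 pole -6/7 set g(k) = (k - (-6/7))*f(k) = 1/(30*(k - 10)).
Simple pole: residue = g(a) at a = -6/7, which is -7/2280.

The residue is -7/2280.


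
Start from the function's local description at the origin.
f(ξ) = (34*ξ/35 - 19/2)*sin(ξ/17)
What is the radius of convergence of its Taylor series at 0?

The factor sin(ξ/17) is entire and contributes no finite singular point.
The polynomial part has no poles.
No finite singular points: the Taylor series at 0 converges everywhere.

The radius of convergence is infinite.


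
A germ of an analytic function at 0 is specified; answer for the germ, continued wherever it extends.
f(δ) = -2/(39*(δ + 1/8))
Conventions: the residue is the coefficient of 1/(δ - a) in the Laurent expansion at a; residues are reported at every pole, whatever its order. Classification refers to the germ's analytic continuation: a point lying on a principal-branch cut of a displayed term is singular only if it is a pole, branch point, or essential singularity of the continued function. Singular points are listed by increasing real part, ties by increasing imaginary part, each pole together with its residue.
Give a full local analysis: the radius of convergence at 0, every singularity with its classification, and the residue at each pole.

Radius of convergence at 0: 1/8.
At -1/8: a pole of order 1; residue -2/39.

Denominator factor (δ + 1/8): pole of order 1 at -1/8, modulus 1/8.
The radius of convergence is the smallest modulus among the singular points: 1/8.
At the order-1 pole -1/8 set g(δ) = (δ - (-1/8))*f(δ) = -2/39.
Simple pole: residue = g(a) at a = -1/8, which is -2/39.


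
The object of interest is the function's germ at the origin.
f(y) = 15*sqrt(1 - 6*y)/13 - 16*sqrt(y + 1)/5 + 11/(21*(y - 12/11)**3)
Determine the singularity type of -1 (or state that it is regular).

The term (-16/5)*sqrt(1 - y/(-1)) has argument 1 - -1/(-1) = 0 at -1: a square-root (algebraic, two-sheeted) branch point; the remaining terms are analytic or single-valued there.

The point is an algebraic (square-root) branch point.


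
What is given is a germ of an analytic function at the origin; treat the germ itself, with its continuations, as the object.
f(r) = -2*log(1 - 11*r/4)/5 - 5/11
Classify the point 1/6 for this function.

There is no denominator, hence no pole anywhere.
Branch term log(1 - r/(4/11)): argument at 1/6 is 13/24, nonzero, so 1/6 is not its branch point (a point on a principal cut is still regular for the continued germ).
So the germ continues analytically to 1/6.

The point is a regular point.


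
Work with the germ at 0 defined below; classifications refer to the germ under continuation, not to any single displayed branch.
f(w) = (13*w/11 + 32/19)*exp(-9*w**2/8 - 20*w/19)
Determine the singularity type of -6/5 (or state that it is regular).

There is no denominator, hence no pole anywhere.
The factor exp(-9*w**2/8 - 20*w/19) is entire.
So the germ continues analytically to -6/5.

The point is a regular point.


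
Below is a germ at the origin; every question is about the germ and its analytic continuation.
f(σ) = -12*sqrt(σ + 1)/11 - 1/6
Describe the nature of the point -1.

The term (-12/11)*sqrt(1 - σ/(-1)) has argument 1 - -1/(-1) = 0 at -1: a square-root (algebraic, two-sheeted) branch point; the remaining terms are analytic or single-valued there.

The point is an algebraic (square-root) branch point.


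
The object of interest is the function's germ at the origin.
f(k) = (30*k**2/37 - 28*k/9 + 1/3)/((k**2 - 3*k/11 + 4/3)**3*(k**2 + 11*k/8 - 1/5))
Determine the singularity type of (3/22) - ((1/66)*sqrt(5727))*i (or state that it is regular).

The point is a pole of order 3.

The denominator factor k**2 - 3*k/11 + 4/3 vanishes at (3/22) - ((1/66)*sqrt(5727))*i and appears to the power 3; the numerator there equals (-5112/4477) + ((5293/120879)*sqrt(5727))*i, nonzero, and no other factor vanishes.
Hence a pole whose order is the multiplicity, 3.


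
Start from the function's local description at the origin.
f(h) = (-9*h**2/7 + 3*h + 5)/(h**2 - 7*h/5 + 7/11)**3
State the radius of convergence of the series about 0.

Denominator factor (h**2 - 7*h/5 + 7/11)^3: discriminant -161/275, complex-conjugate roots (7/10) + ((1/110)*sqrt(1771))*i and (7/10) - ((1/110)*sqrt(1771))*i; poles of order 3, moduli (1/11)*sqrt(77) and (1/11)*sqrt(77).
The radius of convergence is the smallest modulus among the singular points: (1/11)*sqrt(77).

The radius of convergence is (1/11)*sqrt(77).


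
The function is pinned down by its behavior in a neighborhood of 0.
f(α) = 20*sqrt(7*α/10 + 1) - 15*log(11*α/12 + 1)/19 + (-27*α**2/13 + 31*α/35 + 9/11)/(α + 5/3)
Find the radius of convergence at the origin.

The radius of convergence is 12/11.

Denominator factor (α + 5/3): pole of order 1 at -5/3, modulus 5/3.
Branch term (20)*sqrt(1 - α/(-10/7)): its argument vanishes at α = -10/7, a square-root branch point, modulus 10/7.
Branch term (-15/19)*log(1 - α/(-12/11)): its argument vanishes at α = -12/11, a logarithmic branch point, modulus 12/11.
The radius of convergence is the smallest modulus among the singular points: 12/11.


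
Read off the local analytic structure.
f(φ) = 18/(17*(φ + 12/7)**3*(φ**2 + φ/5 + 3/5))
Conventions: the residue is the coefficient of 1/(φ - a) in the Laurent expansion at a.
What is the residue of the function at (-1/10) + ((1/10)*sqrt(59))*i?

The factor φ**2 + φ/5 + 3/5 splits as (φ - a)(φ - a') with a = (-1/10) + ((1/10)*sqrt(59))*i, a' = (-1/10) - ((1/10)*sqrt(59))*i. At the order-1 pole a set g(φ) = (φ - a)*f(φ) = [18/(17*(φ + 12/7)**3)] / (φ - a').
Simple pole: residue = g(a) at a = (-1/10) + ((1/10)*sqrt(59))*i, which is (-106292270/906758631) - ((198446080/53498759229)*sqrt(59))*i.

The residue is (-106292270/906758631) - ((198446080/53498759229)*sqrt(59))*i.


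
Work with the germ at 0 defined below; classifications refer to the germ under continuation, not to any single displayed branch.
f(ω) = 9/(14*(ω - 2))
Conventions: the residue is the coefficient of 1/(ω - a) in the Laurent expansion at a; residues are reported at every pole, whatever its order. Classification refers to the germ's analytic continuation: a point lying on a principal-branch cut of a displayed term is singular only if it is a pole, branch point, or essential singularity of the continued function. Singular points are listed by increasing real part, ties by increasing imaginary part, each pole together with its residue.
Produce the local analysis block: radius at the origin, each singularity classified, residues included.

Radius of convergence at 0: 2.
At 2: a pole of order 1; residue 9/14.

Denominator factor (ω - 2): pole of order 1 at 2, modulus 2.
The radius of convergence is the smallest modulus among the singular points: 2.
At the order-1 pole 2 set g(ω) = (ω - (2))*f(ω) = 9/14.
Simple pole: residue = g(a) at a = 2, which is 9/14.


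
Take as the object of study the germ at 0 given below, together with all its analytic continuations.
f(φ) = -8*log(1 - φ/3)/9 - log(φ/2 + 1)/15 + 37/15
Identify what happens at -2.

The term (-1/15)*log(1 - φ/(-2)) has argument 1 - -2/(-2) = 0 at -2: a logarithmic (infinitely-sheeted) branch point; the remaining terms are analytic or single-valued there.

The point is a logarithmic branch point.


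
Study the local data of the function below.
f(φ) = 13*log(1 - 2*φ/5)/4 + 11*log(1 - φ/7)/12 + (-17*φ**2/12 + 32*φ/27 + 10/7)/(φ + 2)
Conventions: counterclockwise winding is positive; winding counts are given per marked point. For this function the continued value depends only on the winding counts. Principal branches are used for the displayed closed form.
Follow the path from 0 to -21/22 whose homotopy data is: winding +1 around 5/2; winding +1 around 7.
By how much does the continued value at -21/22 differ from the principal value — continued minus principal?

The rational part is single-valued and drops out of the difference; each branch term changes only by its own monodromy.
(11/12)*log(1 - φ/(7)): each positive loop around 7 adds 2*pi*i to the log, so winding +1 contributes (11/12)*(1)*2*pi*i = (11/6)*pi*i.
(13/4)*log(1 - φ/(5/2)): each positive loop around 5/2 adds 2*pi*i to the log, so winding +1 contributes (13/4)*(1)*2*pi*i = (13/2)*pi*i.
Summing the contributions at φ = -21/22 gives (25/3)*pi*i.

Continued minus principal equals (25/3)*pi*i.


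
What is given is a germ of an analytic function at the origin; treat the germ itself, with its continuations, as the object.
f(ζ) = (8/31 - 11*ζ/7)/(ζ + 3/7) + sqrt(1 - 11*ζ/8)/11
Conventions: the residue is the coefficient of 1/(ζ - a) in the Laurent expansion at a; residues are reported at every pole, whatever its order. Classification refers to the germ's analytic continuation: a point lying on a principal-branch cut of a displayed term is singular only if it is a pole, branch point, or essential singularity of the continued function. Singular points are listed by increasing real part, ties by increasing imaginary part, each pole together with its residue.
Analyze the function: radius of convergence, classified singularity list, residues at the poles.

Denominator factor (ζ + 3/7): pole of order 1 at -3/7, modulus 3/7.
Branch term (1/11)*sqrt(1 - ζ/(8/11)): its argument vanishes at ζ = 8/11, a square-root branch point, modulus 8/11.
The radius of convergence is the smallest modulus among the singular points: 3/7.
The branch term is analytic at -3/7 and contributes nothing to the residue; only the rational part matters.
At the order-1 pole -3/7 set g(ζ) = (ζ - (-3/7))*(rational part) = 8/31 - 11*ζ/7.
Simple pole: residue = g(a) at a = -3/7, which is 1415/1519.
List the singular points by increasing real part (a conjugate pair: the negative imaginary part first).

Radius of convergence at 0: 3/7.
At -3/7: a pole of order 1; residue 1415/1519.
At 8/11: an algebraic (square-root) branch point.


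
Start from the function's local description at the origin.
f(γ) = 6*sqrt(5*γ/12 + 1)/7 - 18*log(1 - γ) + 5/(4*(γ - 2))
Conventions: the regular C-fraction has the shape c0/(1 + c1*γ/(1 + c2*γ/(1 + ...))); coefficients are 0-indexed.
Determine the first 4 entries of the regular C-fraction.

The regular C-fraction coefficients are [13/56, -2001/26, 823097/10764, 45323603/39528410328].

Taylor coefficients (expand at 0): a_0 = 13/56, a_1 = 2001/112, a_2 = 11861/1344, a_3 = 191141/32256.
c0 = a_0 = 13/56. Peel one level at a time: if S = 1 + c*γ/S' with S'(0) = 1, then c is the γ-coefficient of S and S' = c*γ/(S - 1).
S_1 = c0/f = 1 + (-2001/26)*γ + (23869813/4056)*γ^2 + ...; c1 = -2001/26.
S_2 = c1*γ/(S_1 - 1) = 1 + (823097/10764)*γ + (-3486431/39763872)*γ^2 + ...; c2 = 823097/10764.
S_3 = c2*γ/(S_2 - 1) = 1 + (45323603/39528410328)*γ + ...; c3 = 45323603/39528410328.


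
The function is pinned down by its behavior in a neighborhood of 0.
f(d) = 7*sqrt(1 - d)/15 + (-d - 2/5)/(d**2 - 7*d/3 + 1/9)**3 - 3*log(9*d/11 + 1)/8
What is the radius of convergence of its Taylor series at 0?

The radius of convergence is 7/6 - (1/2)*sqrt(5).

Denominator factor (d**2 - 7*d/3 + 1/9)^3: discriminant 5, real irrational roots 7/6 + (1/2)*sqrt(5) and 7/6 - (1/2)*sqrt(5); poles of order 3, moduli 7/6 + (1/2)*sqrt(5) and 7/6 - (1/2)*sqrt(5).
Branch term (7/15)*sqrt(1 - d/(1)): its argument vanishes at d = 1, a square-root branch point, modulus 1.
Branch term (-3/8)*log(1 - d/(-11/9)): its argument vanishes at d = -11/9, a logarithmic branch point, modulus 11/9.
The radius of convergence is the smallest modulus among the singular points: 7/6 - (1/2)*sqrt(5).


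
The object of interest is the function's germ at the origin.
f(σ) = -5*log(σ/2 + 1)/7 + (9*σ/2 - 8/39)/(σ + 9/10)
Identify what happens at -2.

The point is a logarithmic branch point.

The term (-5/7)*log(1 - σ/(-2)) has argument 1 - -2/(-2) = 0 at -2: a logarithmic (infinitely-sheeted) branch point; the remaining terms are analytic or single-valued there.


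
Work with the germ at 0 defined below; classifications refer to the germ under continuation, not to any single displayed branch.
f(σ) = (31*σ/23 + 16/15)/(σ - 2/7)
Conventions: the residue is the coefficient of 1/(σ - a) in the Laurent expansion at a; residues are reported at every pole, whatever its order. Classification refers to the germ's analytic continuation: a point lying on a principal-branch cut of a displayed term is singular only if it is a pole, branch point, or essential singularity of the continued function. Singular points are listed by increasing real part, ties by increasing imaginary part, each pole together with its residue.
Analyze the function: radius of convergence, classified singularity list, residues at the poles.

Denominator factor (σ - 2/7): pole of order 1 at 2/7, modulus 2/7.
The radius of convergence is the smallest modulus among the singular points: 2/7.
At the order-1 pole 2/7 set g(σ) = (σ - (2/7))*f(σ) = 31*σ/23 + 16/15.
Simple pole: residue = g(a) at a = 2/7, which is 3506/2415.

Radius of convergence at 0: 2/7.
At 2/7: a pole of order 1; residue 3506/2415.


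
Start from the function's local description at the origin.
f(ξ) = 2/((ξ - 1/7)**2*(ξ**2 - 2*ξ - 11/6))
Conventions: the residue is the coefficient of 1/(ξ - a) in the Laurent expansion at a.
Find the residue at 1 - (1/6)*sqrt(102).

The residue is -148176/380689 - (308406/6471713)*sqrt(102).

The factor ξ**2 - 2*ξ - 11/6 splits as (ξ - a)(ξ - a') with a = 1 - (1/6)*sqrt(102), a' = 1 + (1/6)*sqrt(102). At the order-1 pole a set g(ξ) = (ξ - a)*f(ξ) = [2/(ξ - 1/7)**2] / (ξ - a').
Simple pole: residue = g(a) at a = 1 - (1/6)*sqrt(102), which is -148176/380689 - (308406/6471713)*sqrt(102).


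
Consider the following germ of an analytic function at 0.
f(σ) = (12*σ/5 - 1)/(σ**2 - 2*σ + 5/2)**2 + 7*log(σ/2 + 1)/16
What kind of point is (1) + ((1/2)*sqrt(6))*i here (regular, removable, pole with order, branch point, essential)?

The point is a pole of order 2.

The denominator factor σ**2 - 2*σ + 5/2 vanishes at (1) + ((1/2)*sqrt(6))*i and appears to the power 2; the numerator there equals (7/5) + ((6/5)*sqrt(6))*i, nonzero, and no other factor vanishes.
The branch terms are analytic at this point.
Hence a pole whose order is the multiplicity, 2.


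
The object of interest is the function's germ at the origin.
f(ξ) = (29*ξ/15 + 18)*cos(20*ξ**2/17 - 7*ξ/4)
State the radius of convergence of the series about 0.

The factor cos(20*ξ**2/17 - 7*ξ/4) is entire and contributes no finite singular point.
The polynomial part has no poles.
No finite singular points: the Taylor series at 0 converges everywhere.

The radius of convergence is infinite.


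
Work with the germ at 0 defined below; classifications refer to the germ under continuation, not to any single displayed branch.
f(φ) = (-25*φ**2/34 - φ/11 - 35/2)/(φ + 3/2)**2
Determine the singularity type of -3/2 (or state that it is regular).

The denominator factor φ + 3/2 vanishes at -3/2 and appears to the power 2; the numerator there equals -28451/1496, nonzero, and no other factor vanishes.
Hence a pole whose order is the multiplicity, 2.

The point is a pole of order 2.


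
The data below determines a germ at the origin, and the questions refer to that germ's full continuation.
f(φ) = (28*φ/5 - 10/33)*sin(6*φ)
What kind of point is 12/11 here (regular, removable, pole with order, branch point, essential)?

The point is a regular point.

There is no denominator, hence no pole anywhere.
The factor sin(6*φ) is entire.
So the germ continues analytically to 12/11.


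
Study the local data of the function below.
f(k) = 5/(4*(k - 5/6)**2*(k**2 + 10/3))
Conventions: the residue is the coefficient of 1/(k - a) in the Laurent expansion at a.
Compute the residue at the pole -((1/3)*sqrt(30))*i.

The residue is (54/841) - ((171/16820)*sqrt(30))*i.

The factor k**2 + 10/3 splits as (k - a)(k - a') with a = -((1/3)*sqrt(30))*i, a' = ((1/3)*sqrt(30))*i. At the order-1 pole a set g(k) = (k - a)*f(k) = [5/(4*(k - 5/6)**2)] / (k - a').
Simple pole: residue = g(a) at a = -((1/3)*sqrt(30))*i, which is (54/841) - ((171/16820)*sqrt(30))*i.


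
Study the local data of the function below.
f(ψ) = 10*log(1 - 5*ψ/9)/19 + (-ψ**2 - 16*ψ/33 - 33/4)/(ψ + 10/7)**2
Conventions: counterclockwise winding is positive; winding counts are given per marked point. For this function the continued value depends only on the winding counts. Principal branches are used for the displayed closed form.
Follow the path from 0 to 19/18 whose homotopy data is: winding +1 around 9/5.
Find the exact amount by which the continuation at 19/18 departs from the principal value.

Continued minus principal equals (20/19)*pi*i.

The rational part is single-valued and drops out of the difference; each branch term changes only by its own monodromy.
(10/19)*log(1 - ψ/(9/5)): each positive loop around 9/5 adds 2*pi*i to the log, so winding +1 contributes (10/19)*(1)*2*pi*i = (20/19)*pi*i.
Summing the contributions at ψ = 19/18 gives (20/19)*pi*i.


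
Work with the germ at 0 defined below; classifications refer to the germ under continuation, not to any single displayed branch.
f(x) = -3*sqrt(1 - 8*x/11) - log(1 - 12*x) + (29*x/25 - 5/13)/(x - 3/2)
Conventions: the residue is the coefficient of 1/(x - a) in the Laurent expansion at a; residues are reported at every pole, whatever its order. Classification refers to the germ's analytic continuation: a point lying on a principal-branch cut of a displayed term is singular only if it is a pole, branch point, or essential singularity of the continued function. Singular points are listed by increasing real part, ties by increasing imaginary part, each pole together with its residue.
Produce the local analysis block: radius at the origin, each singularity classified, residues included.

Radius of convergence at 0: 1/12.
At 1/12: a logarithmic branch point.
At 11/8: an algebraic (square-root) branch point.
At 3/2: a pole of order 1; residue 881/650.

Denominator factor (x - 3/2): pole of order 1 at 3/2, modulus 3/2.
Branch term (-1)*log(1 - x/(1/12)): its argument vanishes at x = 1/12, a logarithmic branch point, modulus 1/12.
Branch term (-3)*sqrt(1 - x/(11/8)): its argument vanishes at x = 11/8, a square-root branch point, modulus 11/8.
The radius of convergence is the smallest modulus among the singular points: 1/12.
The branch terms are analytic at 3/2 and contribute nothing to the residue; only the rational part matters.
At the order-1 pole 3/2 set g(x) = (x - (3/2))*(rational part) = 29*x/25 - 5/13.
Simple pole: residue = g(a) at a = 3/2, which is 881/650.
List the singular points by increasing real part (a conjugate pair: the negative imaginary part first).


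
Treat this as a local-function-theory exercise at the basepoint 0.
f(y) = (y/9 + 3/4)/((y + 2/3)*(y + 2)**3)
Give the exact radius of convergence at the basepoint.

Denominator factor (y + 2/3): pole of order 1 at -2/3, modulus 2/3.
Denominator factor (y + 2)^3: pole of order 3 at -2, modulus 2.
The radius of convergence is the smallest modulus among the singular points: 2/3.

The radius of convergence is 2/3.


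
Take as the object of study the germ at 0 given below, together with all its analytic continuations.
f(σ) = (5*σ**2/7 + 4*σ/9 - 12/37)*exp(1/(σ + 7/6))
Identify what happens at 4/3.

There is no denominator, hence no pole anywhere.
The essential point of exp(1/(σ - (-7/6))) is -7/6, not 4/3.
So the germ continues analytically to 4/3.

The point is a regular point.


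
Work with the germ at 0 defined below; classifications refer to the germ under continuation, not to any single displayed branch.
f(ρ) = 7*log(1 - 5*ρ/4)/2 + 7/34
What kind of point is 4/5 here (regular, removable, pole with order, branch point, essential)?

The point is a logarithmic branch point.

The term (7/2)*log(1 - ρ/(4/5)) has argument 1 - 4/5/(4/5) = 0 at 4/5: a logarithmic (infinitely-sheeted) branch point; the remaining terms are analytic or single-valued there.


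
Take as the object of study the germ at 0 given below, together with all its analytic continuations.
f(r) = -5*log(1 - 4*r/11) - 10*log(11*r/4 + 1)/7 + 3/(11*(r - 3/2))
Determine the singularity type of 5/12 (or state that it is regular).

The point is a regular point.

Denominator factors: r - 3/2 = -13/12 at r = 5/12 — none vanishes.
Branch term log(1 - r/(11/4)): argument at 5/12 is 28/33, nonzero, so 5/12 is not its branch point (a point on a principal cut is still regular for the continued germ).
Branch term log(1 - r/(-4/11)): argument at 5/12 is 103/48, nonzero, so 5/12 is not its branch point (a point on a principal cut is still regular for the continued germ).
So the germ continues analytically to 5/12.
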